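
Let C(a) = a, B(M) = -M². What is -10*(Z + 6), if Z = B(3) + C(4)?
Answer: -10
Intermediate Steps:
Z = -5 (Z = -1*3² + 4 = -1*9 + 4 = -9 + 4 = -5)
-10*(Z + 6) = -10*(-5 + 6) = -10*1 = -10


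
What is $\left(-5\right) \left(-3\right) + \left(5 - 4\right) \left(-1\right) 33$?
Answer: $-18$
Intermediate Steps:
$\left(-5\right) \left(-3\right) + \left(5 - 4\right) \left(-1\right) 33 = 15 + 1 \left(-1\right) 33 = 15 - 33 = -18$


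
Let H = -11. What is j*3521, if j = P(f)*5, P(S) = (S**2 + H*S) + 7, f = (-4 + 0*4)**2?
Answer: 1531635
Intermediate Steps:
f = 16 (f = (-4 + 0)**2 = (-4)**2 = 16)
P(S) = 7 + S**2 - 11*S (P(S) = (S**2 - 11*S) + 7 = 7 + S**2 - 11*S)
j = 435 (j = (7 + 16**2 - 11*16)*5 = (7 + 256 - 176)*5 = 87*5 = 435)
j*3521 = 435*3521 = 1531635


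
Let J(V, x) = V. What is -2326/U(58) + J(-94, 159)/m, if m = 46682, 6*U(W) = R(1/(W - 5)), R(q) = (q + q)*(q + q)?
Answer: -228755827988/23341 ≈ -9.8006e+6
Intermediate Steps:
R(q) = 4*q² (R(q) = (2*q)*(2*q) = 4*q²)
U(W) = 2/(3*(-5 + W)²) (U(W) = (4*(1/(W - 5))²)/6 = (4*(1/(-5 + W))²)/6 = (4/(-5 + W)²)/6 = 2/(3*(-5 + W)²))
-2326/U(58) + J(-94, 159)/m = -2326*3*(-5 + 58)²/2 - 94/46682 = -2326/((⅔)/53²) - 94*1/46682 = -2326/((⅔)*(1/2809)) - 47/23341 = -2326/2/8427 - 47/23341 = -2326*8427/2 - 47/23341 = -9800601 - 47/23341 = -228755827988/23341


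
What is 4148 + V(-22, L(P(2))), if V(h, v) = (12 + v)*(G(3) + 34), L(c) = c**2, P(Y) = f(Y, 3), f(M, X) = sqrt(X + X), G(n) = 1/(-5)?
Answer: 23782/5 ≈ 4756.4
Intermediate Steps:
G(n) = -1/5
f(M, X) = sqrt(2)*sqrt(X) (f(M, X) = sqrt(2*X) = sqrt(2)*sqrt(X))
P(Y) = sqrt(6) (P(Y) = sqrt(2)*sqrt(3) = sqrt(6))
V(h, v) = 2028/5 + 169*v/5 (V(h, v) = (12 + v)*(-1/5 + 34) = (12 + v)*(169/5) = 2028/5 + 169*v/5)
4148 + V(-22, L(P(2))) = 4148 + (2028/5 + 169*(sqrt(6))**2/5) = 4148 + (2028/5 + (169/5)*6) = 4148 + (2028/5 + 1014/5) = 4148 + 3042/5 = 23782/5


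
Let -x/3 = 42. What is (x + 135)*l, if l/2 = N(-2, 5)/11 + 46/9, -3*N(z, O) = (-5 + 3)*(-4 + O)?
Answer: 1024/11 ≈ 93.091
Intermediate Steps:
x = -126 (x = -3*42 = -126)
N(z, O) = -8/3 + 2*O/3 (N(z, O) = -(-5 + 3)*(-4 + O)/3 = -(-2)*(-4 + O)/3 = -(8 - 2*O)/3 = -8/3 + 2*O/3)
l = 1024/99 (l = 2*((-8/3 + (⅔)*5)/11 + 46/9) = 2*((-8/3 + 10/3)*(1/11) + 46*(⅑)) = 2*((⅔)*(1/11) + 46/9) = 2*(2/33 + 46/9) = 2*(512/99) = 1024/99 ≈ 10.343)
(x + 135)*l = (-126 + 135)*(1024/99) = 9*(1024/99) = 1024/11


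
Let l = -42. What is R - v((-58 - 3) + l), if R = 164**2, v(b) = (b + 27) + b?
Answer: 27075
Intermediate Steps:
v(b) = 27 + 2*b (v(b) = (27 + b) + b = 27 + 2*b)
R = 26896
R - v((-58 - 3) + l) = 26896 - (27 + 2*((-58 - 3) - 42)) = 26896 - (27 + 2*(-61 - 42)) = 26896 - (27 + 2*(-103)) = 26896 - (27 - 206) = 26896 - 1*(-179) = 26896 + 179 = 27075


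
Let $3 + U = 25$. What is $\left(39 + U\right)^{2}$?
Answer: $3721$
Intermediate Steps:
$U = 22$ ($U = -3 + 25 = 22$)
$\left(39 + U\right)^{2} = \left(39 + 22\right)^{2} = 61^{2} = 3721$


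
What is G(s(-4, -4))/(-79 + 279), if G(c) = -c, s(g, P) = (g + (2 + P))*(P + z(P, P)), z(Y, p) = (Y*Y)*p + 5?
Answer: -189/100 ≈ -1.8900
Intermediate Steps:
z(Y, p) = 5 + p*Y**2 (z(Y, p) = Y**2*p + 5 = p*Y**2 + 5 = 5 + p*Y**2)
s(g, P) = (2 + P + g)*(5 + P + P**3) (s(g, P) = (g + (2 + P))*(P + (5 + P*P**2)) = (2 + P + g)*(P + (5 + P**3)) = (2 + P + g)*(5 + P + P**3))
G(s(-4, -4))/(-79 + 279) = (-(10 + (-4)**2 + (-4)**4 + 2*(-4)**3 + 5*(-4) + 7*(-4) - 4*(-4) - 4*(-4)**3))/(-79 + 279) = -(10 + 16 + 256 + 2*(-64) - 20 - 28 + 16 - 4*(-64))/200 = -(10 + 16 + 256 - 128 - 20 - 28 + 16 + 256)*(1/200) = -1*378*(1/200) = -378*1/200 = -189/100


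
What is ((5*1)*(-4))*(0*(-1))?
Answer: 0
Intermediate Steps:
((5*1)*(-4))*(0*(-1)) = (5*(-4))*0 = -20*0 = 0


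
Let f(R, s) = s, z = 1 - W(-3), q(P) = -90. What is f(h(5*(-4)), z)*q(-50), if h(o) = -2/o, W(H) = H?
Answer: -360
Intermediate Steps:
z = 4 (z = 1 - 1*(-3) = 1 + 3 = 4)
f(h(5*(-4)), z)*q(-50) = 4*(-90) = -360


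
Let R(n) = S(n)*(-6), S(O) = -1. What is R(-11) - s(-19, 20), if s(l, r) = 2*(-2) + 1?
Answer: 9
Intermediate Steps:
s(l, r) = -3 (s(l, r) = -4 + 1 = -3)
R(n) = 6 (R(n) = -1*(-6) = 6)
R(-11) - s(-19, 20) = 6 - 1*(-3) = 6 + 3 = 9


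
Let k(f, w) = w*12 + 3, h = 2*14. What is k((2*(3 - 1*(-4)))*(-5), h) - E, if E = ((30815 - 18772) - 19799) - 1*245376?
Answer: 253471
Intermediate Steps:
h = 28
k(f, w) = 3 + 12*w (k(f, w) = 12*w + 3 = 3 + 12*w)
E = -253132 (E = (12043 - 19799) - 245376 = -7756 - 245376 = -253132)
k((2*(3 - 1*(-4)))*(-5), h) - E = (3 + 12*28) - 1*(-253132) = (3 + 336) + 253132 = 339 + 253132 = 253471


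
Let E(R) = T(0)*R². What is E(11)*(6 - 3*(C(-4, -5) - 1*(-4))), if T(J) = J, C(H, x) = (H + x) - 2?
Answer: 0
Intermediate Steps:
C(H, x) = -2 + H + x
E(R) = 0 (E(R) = 0*R² = 0)
E(11)*(6 - 3*(C(-4, -5) - 1*(-4))) = 0*(6 - 3*((-2 - 4 - 5) - 1*(-4))) = 0*(6 - 3*(-11 + 4)) = 0*(6 - 3*(-7)) = 0*(6 + 21) = 0*27 = 0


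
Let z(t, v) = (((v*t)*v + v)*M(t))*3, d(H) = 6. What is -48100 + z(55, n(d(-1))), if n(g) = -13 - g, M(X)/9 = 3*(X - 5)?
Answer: 80287700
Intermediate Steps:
M(X) = -135 + 27*X (M(X) = 9*(3*(X - 5)) = 9*(3*(-5 + X)) = 9*(-15 + 3*X) = -135 + 27*X)
z(t, v) = 3*(-135 + 27*t)*(v + t*v²) (z(t, v) = (((v*t)*v + v)*(-135 + 27*t))*3 = (((t*v)*v + v)*(-135 + 27*t))*3 = ((t*v² + v)*(-135 + 27*t))*3 = ((v + t*v²)*(-135 + 27*t))*3 = ((-135 + 27*t)*(v + t*v²))*3 = 3*(-135 + 27*t)*(v + t*v²))
-48100 + z(55, n(d(-1))) = -48100 + 81*(-13 - 1*6)*(1 + 55*(-13 - 1*6))*(-5 + 55) = -48100 + 81*(-13 - 6)*(1 + 55*(-13 - 6))*50 = -48100 + 81*(-19)*(1 + 55*(-19))*50 = -48100 + 81*(-19)*(1 - 1045)*50 = -48100 + 81*(-19)*(-1044)*50 = -48100 + 80335800 = 80287700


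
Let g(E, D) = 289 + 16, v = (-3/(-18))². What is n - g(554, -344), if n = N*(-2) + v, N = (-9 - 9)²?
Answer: -34307/36 ≈ -952.97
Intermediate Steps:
v = 1/36 (v = (-3*(-1/18))² = (⅙)² = 1/36 ≈ 0.027778)
g(E, D) = 305
N = 324 (N = (-18)² = 324)
n = -23327/36 (n = 324*(-2) + 1/36 = -648 + 1/36 = -23327/36 ≈ -647.97)
n - g(554, -344) = -23327/36 - 1*305 = -23327/36 - 305 = -34307/36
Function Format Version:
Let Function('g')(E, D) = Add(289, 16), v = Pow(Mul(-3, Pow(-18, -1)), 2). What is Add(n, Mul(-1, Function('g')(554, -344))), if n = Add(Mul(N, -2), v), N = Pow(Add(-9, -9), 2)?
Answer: Rational(-34307, 36) ≈ -952.97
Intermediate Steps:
v = Rational(1, 36) (v = Pow(Mul(-3, Rational(-1, 18)), 2) = Pow(Rational(1, 6), 2) = Rational(1, 36) ≈ 0.027778)
Function('g')(E, D) = 305
N = 324 (N = Pow(-18, 2) = 324)
n = Rational(-23327, 36) (n = Add(Mul(324, -2), Rational(1, 36)) = Add(-648, Rational(1, 36)) = Rational(-23327, 36) ≈ -647.97)
Add(n, Mul(-1, Function('g')(554, -344))) = Add(Rational(-23327, 36), Mul(-1, 305)) = Add(Rational(-23327, 36), -305) = Rational(-34307, 36)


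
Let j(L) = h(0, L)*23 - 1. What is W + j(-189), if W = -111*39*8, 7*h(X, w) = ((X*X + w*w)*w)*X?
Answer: -34633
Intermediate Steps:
h(X, w) = X*w*(X**2 + w**2)/7 (h(X, w) = (((X*X + w*w)*w)*X)/7 = (((X**2 + w**2)*w)*X)/7 = ((w*(X**2 + w**2))*X)/7 = (X*w*(X**2 + w**2))/7 = X*w*(X**2 + w**2)/7)
j(L) = -1 (j(L) = ((1/7)*0*L*(0**2 + L**2))*23 - 1 = ((1/7)*0*L*(0 + L**2))*23 - 1 = ((1/7)*0*L*L**2)*23 - 1 = 0*23 - 1 = 0 - 1 = -1)
W = -34632 (W = -4329*8 = -34632)
W + j(-189) = -34632 - 1 = -34633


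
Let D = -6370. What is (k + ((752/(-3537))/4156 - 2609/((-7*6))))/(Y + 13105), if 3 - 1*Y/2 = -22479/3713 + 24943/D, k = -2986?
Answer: -254140969657290625/1141328848555464984 ≈ -0.22267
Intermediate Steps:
Y = 306760019/11825905 (Y = 6 - 2*(-22479/3713 + 24943/(-6370)) = 6 - 2*(-22479*1/3713 + 24943*(-1/6370)) = 6 - 2*(-22479/3713 - 24943/6370) = 6 - 2*(-235804589/23651810) = 6 + 235804589/11825905 = 306760019/11825905 ≈ 25.940)
(k + ((752/(-3537))/4156 - 2609/((-7*6))))/(Y + 13105) = (-2986 + ((752/(-3537))/4156 - 2609/((-7*6))))/(306760019/11825905 + 13105) = (-2986 + ((752*(-1/3537))*(1/4156) - 2609/(-42)))/(155285245044/11825905) = (-2986 + (-752/3537*1/4156 - 2609*(-1/42)))*(11825905/155285245044) = (-2986 + (-188/3674943 + 2609/42))*(11825905/155285245044) = (-2986 + 3195972797/51449202)*(11825905/155285245044) = -150431344375/51449202*11825905/155285245044 = -254140969657290625/1141328848555464984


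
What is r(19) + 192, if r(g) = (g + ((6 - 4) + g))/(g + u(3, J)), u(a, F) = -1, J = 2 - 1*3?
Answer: 1748/9 ≈ 194.22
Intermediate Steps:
J = -1 (J = 2 - 3 = -1)
r(g) = (2 + 2*g)/(-1 + g) (r(g) = (g + ((6 - 4) + g))/(g - 1) = (g + (2 + g))/(-1 + g) = (2 + 2*g)/(-1 + g))
r(19) + 192 = 2*(1 + 19)/(-1 + 19) + 192 = 2*20/18 + 192 = 2*(1/18)*20 + 192 = 20/9 + 192 = 1748/9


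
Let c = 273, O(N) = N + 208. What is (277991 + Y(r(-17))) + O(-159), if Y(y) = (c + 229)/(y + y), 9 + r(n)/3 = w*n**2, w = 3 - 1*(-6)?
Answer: 2162039291/7776 ≈ 2.7804e+5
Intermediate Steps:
O(N) = 208 + N
w = 9 (w = 3 + 6 = 9)
r(n) = -27 + 27*n**2 (r(n) = -27 + 3*(9*n**2) = -27 + 27*n**2)
Y(y) = 251/y (Y(y) = (273 + 229)/(y + y) = 502/((2*y)) = 502*(1/(2*y)) = 251/y)
(277991 + Y(r(-17))) + O(-159) = (277991 + 251/(-27 + 27*(-17)**2)) + (208 - 159) = (277991 + 251/(-27 + 27*289)) + 49 = (277991 + 251/(-27 + 7803)) + 49 = (277991 + 251/7776) + 49 = 2161658267/7776 + 49 = 2162039291/7776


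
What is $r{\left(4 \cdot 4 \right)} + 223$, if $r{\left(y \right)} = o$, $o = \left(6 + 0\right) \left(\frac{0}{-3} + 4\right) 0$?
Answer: $223$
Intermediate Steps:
$o = 0$ ($o = 6 \left(0 \left(- \frac{1}{3}\right) + 4\right) 0 = 6 \left(0 + 4\right) 0 = 6 \cdot 4 \cdot 0 = 6 \cdot 0 = 0$)
$r{\left(y \right)} = 0$
$r{\left(4 \cdot 4 \right)} + 223 = 0 + 223 = 223$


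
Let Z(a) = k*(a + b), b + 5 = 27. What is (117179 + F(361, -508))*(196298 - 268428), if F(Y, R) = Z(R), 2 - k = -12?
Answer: -7961348750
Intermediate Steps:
b = 22 (b = -5 + 27 = 22)
k = 14 (k = 2 - 1*(-12) = 2 + 12 = 14)
Z(a) = 308 + 14*a (Z(a) = 14*(a + 22) = 14*(22 + a) = 308 + 14*a)
F(Y, R) = 308 + 14*R
(117179 + F(361, -508))*(196298 - 268428) = (117179 + (308 + 14*(-508)))*(196298 - 268428) = (117179 + (308 - 7112))*(-72130) = (117179 - 6804)*(-72130) = 110375*(-72130) = -7961348750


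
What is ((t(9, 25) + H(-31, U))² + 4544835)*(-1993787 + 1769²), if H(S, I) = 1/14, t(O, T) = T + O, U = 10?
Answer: 505906841116743/98 ≈ 5.1623e+12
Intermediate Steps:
t(O, T) = O + T
H(S, I) = 1/14
((t(9, 25) + H(-31, U))² + 4544835)*(-1993787 + 1769²) = (((9 + 25) + 1/14)² + 4544835)*(-1993787 + 1769²) = ((34 + 1/14)² + 4544835)*(-1993787 + 3129361) = ((477/14)² + 4544835)*1135574 = (227529/196 + 4544835)*1135574 = (891015189/196)*1135574 = 505906841116743/98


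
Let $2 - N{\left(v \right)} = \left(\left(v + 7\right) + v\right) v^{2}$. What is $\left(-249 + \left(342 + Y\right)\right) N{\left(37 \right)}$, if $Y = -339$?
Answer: $27278202$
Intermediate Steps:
$N{\left(v \right)} = 2 - v^{2} \left(7 + 2 v\right)$ ($N{\left(v \right)} = 2 - \left(\left(v + 7\right) + v\right) v^{2} = 2 - \left(\left(7 + v\right) + v\right) v^{2} = 2 - \left(7 + 2 v\right) v^{2} = 2 - v^{2} \left(7 + 2 v\right)$)
$\left(-249 + \left(342 + Y\right)\right) N{\left(37 \right)} = \left(-249 + \left(342 - 339\right)\right) \left(2 - 7 \cdot 37^{2} - 2 \cdot 37^{3}\right) = \left(-249 + 3\right) \left(2 - 9583 - 101306\right) = - 246 \left(2 - 9583 - 101306\right) = \left(-246\right) \left(-110887\right) = 27278202$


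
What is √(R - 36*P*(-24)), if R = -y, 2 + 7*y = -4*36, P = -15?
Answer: I*√634018/7 ≈ 113.75*I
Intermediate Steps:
y = -146/7 (y = -2/7 + (-4*36)/7 = -2/7 + (⅐)*(-144) = -2/7 - 144/7 = -146/7 ≈ -20.857)
R = 146/7 (R = -1*(-146/7) = 146/7 ≈ 20.857)
√(R - 36*P*(-24)) = √(146/7 - 36*(-15)*(-24)) = √(146/7 + 540*(-24)) = √(146/7 - 12960) = √(-90574/7) = I*√634018/7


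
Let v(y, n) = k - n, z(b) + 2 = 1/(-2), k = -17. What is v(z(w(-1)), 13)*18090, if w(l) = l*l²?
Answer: -542700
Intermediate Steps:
w(l) = l³
z(b) = -5/2 (z(b) = -2 + 1/(-2) = -2 - ½ = -5/2)
v(y, n) = -17 - n
v(z(w(-1)), 13)*18090 = (-17 - 1*13)*18090 = (-17 - 13)*18090 = -30*18090 = -542700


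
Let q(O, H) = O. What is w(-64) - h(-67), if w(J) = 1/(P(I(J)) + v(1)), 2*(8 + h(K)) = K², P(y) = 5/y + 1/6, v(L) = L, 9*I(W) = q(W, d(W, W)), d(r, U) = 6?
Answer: -397713/178 ≈ -2234.3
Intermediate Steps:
I(W) = W/9
P(y) = ⅙ + 5/y (P(y) = 5/y + 1*(⅙) = 5/y + ⅙ = ⅙ + 5/y)
h(K) = -8 + K²/2
w(J) = 1/(1 + 3*(30 + J/9)/(2*J)) (w(J) = 1/((30 + J/9)/(6*((J/9))) + 1) = 1/((9/J)*(30 + J/9)/6 + 1) = 1/(3*(30 + J/9)/(2*J) + 1) = 1/(1 + 3*(30 + J/9)/(2*J)))
w(-64) - h(-67) = 6*(-64)/(270 + 7*(-64)) - (-8 + (½)*(-67)²) = 6*(-64)/(270 - 448) - (-8 + (½)*4489) = 6*(-64)/(-178) - (-8 + 4489/2) = 6*(-64)*(-1/178) - 1*4473/2 = 192/89 - 4473/2 = -397713/178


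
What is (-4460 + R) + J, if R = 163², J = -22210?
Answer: -101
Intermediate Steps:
R = 26569
(-4460 + R) + J = (-4460 + 26569) - 22210 = 22109 - 22210 = -101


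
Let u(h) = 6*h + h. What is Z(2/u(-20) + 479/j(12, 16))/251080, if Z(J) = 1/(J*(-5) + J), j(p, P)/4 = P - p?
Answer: -7/210367378 ≈ -3.3275e-8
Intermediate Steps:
j(p, P) = -4*p + 4*P (j(p, P) = 4*(P - p) = -4*p + 4*P)
u(h) = 7*h
Z(J) = -1/(4*J) (Z(J) = 1/(-5*J + J) = 1/(-4*J) = -1/(4*J))
Z(2/u(-20) + 479/j(12, 16))/251080 = -1/(4*(2/((7*(-20))) + 479/(-4*12 + 4*16)))/251080 = -1/(4*(2/(-140) + 479/(-48 + 64)))*(1/251080) = -1/(4*(2*(-1/140) + 479/16))*(1/251080) = -1/(4*(-1/70 + 479*(1/16)))*(1/251080) = -1/(4*(-1/70 + 479/16))*(1/251080) = -1/(4*16757/560)*(1/251080) = -¼*560/16757*(1/251080) = -140/16757*1/251080 = -7/210367378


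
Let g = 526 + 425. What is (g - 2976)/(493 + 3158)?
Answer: -675/1217 ≈ -0.55464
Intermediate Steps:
g = 951
(g - 2976)/(493 + 3158) = (951 - 2976)/(493 + 3158) = -2025/3651 = -2025*1/3651 = -675/1217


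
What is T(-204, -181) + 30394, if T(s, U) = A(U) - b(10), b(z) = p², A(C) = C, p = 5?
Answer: 30188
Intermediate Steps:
b(z) = 25 (b(z) = 5² = 25)
T(s, U) = -25 + U (T(s, U) = U - 1*25 = U - 25 = -25 + U)
T(-204, -181) + 30394 = (-25 - 181) + 30394 = -206 + 30394 = 30188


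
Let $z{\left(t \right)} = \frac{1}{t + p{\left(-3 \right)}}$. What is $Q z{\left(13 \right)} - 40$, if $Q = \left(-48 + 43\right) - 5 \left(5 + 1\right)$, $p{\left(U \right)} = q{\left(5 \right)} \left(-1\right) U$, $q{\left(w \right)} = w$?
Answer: $- \frac{165}{4} \approx -41.25$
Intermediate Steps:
$p{\left(U \right)} = - 5 U$ ($p{\left(U \right)} = 5 \left(-1\right) U = - 5 U$)
$Q = -35$ ($Q = -5 - 30 = -35$)
$z{\left(t \right)} = \frac{1}{15 + t}$ ($z{\left(t \right)} = \frac{1}{t - -15} = \frac{1}{t + 15} = \frac{1}{15 + t}$)
$Q z{\left(13 \right)} - 40 = - \frac{35}{15 + 13} - 40 = - \frac{35}{28} - 40 = \left(-35\right) \frac{1}{28} - 40 = - \frac{5}{4} - 40 = - \frac{165}{4}$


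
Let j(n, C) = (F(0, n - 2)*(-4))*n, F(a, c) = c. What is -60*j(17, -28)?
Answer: 61200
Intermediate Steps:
j(n, C) = n*(8 - 4*n) (j(n, C) = ((n - 2)*(-4))*n = ((-2 + n)*(-4))*n = (8 - 4*n)*n = n*(8 - 4*n))
-60*j(17, -28) = -240*17*(2 - 1*17) = -240*17*(2 - 17) = -240*17*(-15) = -60*(-1020) = 61200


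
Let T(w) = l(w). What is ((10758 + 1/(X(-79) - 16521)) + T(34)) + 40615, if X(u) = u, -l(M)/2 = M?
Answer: 851662999/16600 ≈ 51305.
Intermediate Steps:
l(M) = -2*M
T(w) = -2*w
((10758 + 1/(X(-79) - 16521)) + T(34)) + 40615 = ((10758 + 1/(-79 - 16521)) - 2*34) + 40615 = ((10758 + 1/(-16600)) - 68) + 40615 = ((10758 - 1/16600) - 68) + 40615 = (178582799/16600 - 68) + 40615 = 177453999/16600 + 40615 = 851662999/16600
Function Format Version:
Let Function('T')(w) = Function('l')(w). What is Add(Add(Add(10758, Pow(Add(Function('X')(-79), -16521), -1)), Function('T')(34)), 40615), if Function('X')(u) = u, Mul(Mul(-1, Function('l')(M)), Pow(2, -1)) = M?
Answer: Rational(851662999, 16600) ≈ 51305.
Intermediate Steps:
Function('l')(M) = Mul(-2, M)
Function('T')(w) = Mul(-2, w)
Add(Add(Add(10758, Pow(Add(Function('X')(-79), -16521), -1)), Function('T')(34)), 40615) = Add(Add(Add(10758, Pow(Add(-79, -16521), -1)), Mul(-2, 34)), 40615) = Add(Add(Add(10758, Pow(-16600, -1)), -68), 40615) = Add(Add(Add(10758, Rational(-1, 16600)), -68), 40615) = Add(Add(Rational(178582799, 16600), -68), 40615) = Add(Rational(177453999, 16600), 40615) = Rational(851662999, 16600)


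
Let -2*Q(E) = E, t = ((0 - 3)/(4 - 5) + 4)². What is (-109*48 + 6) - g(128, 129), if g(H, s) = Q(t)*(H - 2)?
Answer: -2139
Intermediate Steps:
t = 49 (t = (-3/(-1) + 4)² = (-3*(-1) + 4)² = (3 + 4)² = 7² = 49)
Q(E) = -E/2
g(H, s) = 49 - 49*H/2 (g(H, s) = (-½*49)*(H - 2) = -49*(-2 + H)/2 = 49 - 49*H/2)
(-109*48 + 6) - g(128, 129) = (-109*48 + 6) - (49 - 49/2*128) = (-5232 + 6) - (49 - 3136) = -5226 - 1*(-3087) = -5226 + 3087 = -2139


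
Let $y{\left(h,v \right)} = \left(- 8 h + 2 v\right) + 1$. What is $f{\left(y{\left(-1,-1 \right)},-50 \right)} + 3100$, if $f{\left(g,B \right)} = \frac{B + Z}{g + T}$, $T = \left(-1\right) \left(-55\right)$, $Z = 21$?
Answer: $\frac{192171}{62} \approx 3099.5$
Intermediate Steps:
$y{\left(h,v \right)} = 1 - 8 h + 2 v$
$T = 55$
$f{\left(g,B \right)} = \frac{21 + B}{55 + g}$ ($f{\left(g,B \right)} = \frac{B + 21}{g + 55} = \frac{21 + B}{55 + g}$)
$f{\left(y{\left(-1,-1 \right)},-50 \right)} + 3100 = \frac{21 - 50}{55 + \left(1 - -8 + 2 \left(-1\right)\right)} + 3100 = \frac{1}{55 + \left(1 + 8 - 2\right)} \left(-29\right) + 3100 = \frac{1}{55 + 7} \left(-29\right) + 3100 = \frac{1}{62} \left(-29\right) + 3100 = - \frac{29}{62} + 3100 = \frac{192171}{62}$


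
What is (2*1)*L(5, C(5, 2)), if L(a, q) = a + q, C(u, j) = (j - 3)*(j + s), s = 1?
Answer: 4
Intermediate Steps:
C(u, j) = (1 + j)*(-3 + j) (C(u, j) = (j - 3)*(j + 1) = (-3 + j)*(1 + j) = (1 + j)*(-3 + j))
(2*1)*L(5, C(5, 2)) = (2*1)*(5 + (-3 + 2**2 - 2*2)) = 2*(5 + (-3 + 4 - 4)) = 2*(5 - 3) = 2*2 = 4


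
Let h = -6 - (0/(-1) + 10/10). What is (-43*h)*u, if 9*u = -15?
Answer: -1505/3 ≈ -501.67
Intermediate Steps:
u = -5/3 (u = (1/9)*(-15) = -5/3 ≈ -1.6667)
h = -7 (h = -6 - (0*(-1) + 10*(1/10)) = -6 - (0 + 1) = -6 - 1*1 = -6 - 1 = -7)
(-43*h)*u = -43*(-7)*(-5/3) = 301*(-5/3) = -1505/3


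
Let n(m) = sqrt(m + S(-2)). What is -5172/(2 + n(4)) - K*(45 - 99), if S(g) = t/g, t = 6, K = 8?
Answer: -1292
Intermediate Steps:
S(g) = 6/g
n(m) = sqrt(-3 + m) (n(m) = sqrt(m + 6/(-2)) = sqrt(m + 6*(-1/2)) = sqrt(m - 3) = sqrt(-3 + m))
-5172/(2 + n(4)) - K*(45 - 99) = -5172/(2 + sqrt(-3 + 4)) - 8*(45 - 99) = -5172/(2 + sqrt(1)) - 8*(-54) = -5172/(2 + 1) - 1*(-432) = -5172/3 + 432 = (1/3)*(-5172) + 432 = -1724 + 432 = -1292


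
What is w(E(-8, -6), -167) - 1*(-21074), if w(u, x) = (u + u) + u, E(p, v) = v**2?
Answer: 21182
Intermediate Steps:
w(u, x) = 3*u (w(u, x) = 2*u + u = 3*u)
w(E(-8, -6), -167) - 1*(-21074) = 3*(-6)**2 - 1*(-21074) = 3*36 + 21074 = 108 + 21074 = 21182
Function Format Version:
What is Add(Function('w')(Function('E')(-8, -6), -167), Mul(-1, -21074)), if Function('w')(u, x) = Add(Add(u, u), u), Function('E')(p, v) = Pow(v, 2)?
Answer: 21182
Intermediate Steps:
Function('w')(u, x) = Mul(3, u) (Function('w')(u, x) = Add(Mul(2, u), u) = Mul(3, u))
Add(Function('w')(Function('E')(-8, -6), -167), Mul(-1, -21074)) = Add(Mul(3, Pow(-6, 2)), Mul(-1, -21074)) = Add(Mul(3, 36), 21074) = Add(108, 21074) = 21182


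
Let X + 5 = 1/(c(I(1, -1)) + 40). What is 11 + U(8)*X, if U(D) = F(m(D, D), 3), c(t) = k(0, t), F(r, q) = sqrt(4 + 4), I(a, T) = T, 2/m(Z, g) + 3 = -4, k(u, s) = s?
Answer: 11 - 388*sqrt(2)/39 ≈ -3.0696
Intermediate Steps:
m(Z, g) = -2/7 (m(Z, g) = 2/(-3 - 4) = 2/(-7) = 2*(-1/7) = -2/7)
F(r, q) = 2*sqrt(2) (F(r, q) = sqrt(8) = 2*sqrt(2))
c(t) = t
U(D) = 2*sqrt(2)
X = -194/39 (X = -5 + 1/(-1 + 40) = -5 + 1/39 = -194/39 ≈ -4.9744)
11 + U(8)*X = 11 + (2*sqrt(2))*(-194/39) = 11 - 388*sqrt(2)/39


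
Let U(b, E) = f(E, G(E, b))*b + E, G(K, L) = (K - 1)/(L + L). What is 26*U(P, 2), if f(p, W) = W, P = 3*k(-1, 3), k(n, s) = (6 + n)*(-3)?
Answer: 65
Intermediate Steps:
k(n, s) = -18 - 3*n
P = -45 (P = 3*(-18 - 3*(-1)) = 3*(-18 + 3) = 3*(-15) = -45)
G(K, L) = (-1 + K)/(2*L) (G(K, L) = (-1 + K)/((2*L)) = (-1 + K)*(1/(2*L)) = (-1 + K)/(2*L))
U(b, E) = -½ + 3*E/2 (U(b, E) = ((-1 + E)/(2*b))*b + E = (-½ + E/2) + E = -½ + 3*E/2)
26*U(P, 2) = 26*(-½ + (3/2)*2) = 26*(-½ + 3) = 26*(5/2) = 65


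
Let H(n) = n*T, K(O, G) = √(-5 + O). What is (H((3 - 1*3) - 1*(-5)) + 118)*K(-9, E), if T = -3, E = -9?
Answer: 103*I*√14 ≈ 385.39*I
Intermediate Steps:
H(n) = -3*n (H(n) = n*(-3) = -3*n)
(H((3 - 1*3) - 1*(-5)) + 118)*K(-9, E) = (-3*((3 - 1*3) - 1*(-5)) + 118)*√(-5 - 9) = (-3*((3 - 3) + 5) + 118)*√(-14) = (-3*(0 + 5) + 118)*(I*√14) = (-3*5 + 118)*(I*√14) = (-15 + 118)*(I*√14) = 103*(I*√14) = 103*I*√14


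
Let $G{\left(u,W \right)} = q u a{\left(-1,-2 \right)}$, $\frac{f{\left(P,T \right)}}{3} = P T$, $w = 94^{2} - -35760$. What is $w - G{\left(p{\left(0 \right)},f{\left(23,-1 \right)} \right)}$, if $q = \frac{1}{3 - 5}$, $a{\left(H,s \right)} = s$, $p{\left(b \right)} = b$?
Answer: $44596$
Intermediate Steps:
$w = 44596$ ($w = 8836 + 35760 = 44596$)
$q = - \frac{1}{2}$ ($q = \frac{1}{-2} = - \frac{1}{2} \approx -0.5$)
$f{\left(P,T \right)} = 3 P T$
$G{\left(u,W \right)} = u$ ($G{\left(u,W \right)} = - \frac{u}{2} \left(-2\right) = u$)
$w - G{\left(p{\left(0 \right)},f{\left(23,-1 \right)} \right)} = 44596 - 0 = 44596 + 0 = 44596$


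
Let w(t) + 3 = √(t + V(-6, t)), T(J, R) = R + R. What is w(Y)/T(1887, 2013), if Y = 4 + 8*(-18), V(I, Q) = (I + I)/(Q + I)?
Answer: -1/1342 + I*√745622/293898 ≈ -0.00074516 + 0.0029381*I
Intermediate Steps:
T(J, R) = 2*R
V(I, Q) = 2*I/(I + Q) (V(I, Q) = (2*I)/(I + Q) = 2*I/(I + Q))
Y = -140 (Y = 4 - 144 = -140)
w(t) = -3 + √(t - 12/(-6 + t)) (w(t) = -3 + √(t + 2*(-6)/(-6 + t)) = -3 + √(t - 12/(-6 + t)))
w(Y)/T(1887, 2013) = (-3 + √((-12 - 140*(-6 - 140))/(-6 - 140)))/((2*2013)) = (-3 + √((-12 - 140*(-146))/(-146)))/4026 = (-3 + √(-(-12 + 20440)/146))*(1/4026) = (-3 + √(-1/146*20428))*(1/4026) = (-3 + √(-10214/73))*(1/4026) = (-3 + I*√745622/73)*(1/4026) = -1/1342 + I*√745622/293898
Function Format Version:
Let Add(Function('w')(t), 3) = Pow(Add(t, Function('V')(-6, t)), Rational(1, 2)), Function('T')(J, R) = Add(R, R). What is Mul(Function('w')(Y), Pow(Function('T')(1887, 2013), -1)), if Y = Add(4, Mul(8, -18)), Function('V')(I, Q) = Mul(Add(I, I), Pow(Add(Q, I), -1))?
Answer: Add(Rational(-1, 1342), Mul(Rational(1, 293898), I, Pow(745622, Rational(1, 2)))) ≈ Add(-0.00074516, Mul(0.0029381, I))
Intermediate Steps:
Function('T')(J, R) = Mul(2, R)
Function('V')(I, Q) = Mul(2, I, Pow(Add(I, Q), -1)) (Function('V')(I, Q) = Mul(Mul(2, I), Pow(Add(I, Q), -1)) = Mul(2, I, Pow(Add(I, Q), -1)))
Y = -140 (Y = Add(4, -144) = -140)
Function('w')(t) = Add(-3, Pow(Add(t, Mul(-12, Pow(Add(-6, t), -1))), Rational(1, 2))) (Function('w')(t) = Add(-3, Pow(Add(t, Mul(2, -6, Pow(Add(-6, t), -1))), Rational(1, 2))) = Add(-3, Pow(Add(t, Mul(-12, Pow(Add(-6, t), -1))), Rational(1, 2))))
Mul(Function('w')(Y), Pow(Function('T')(1887, 2013), -1)) = Mul(Add(-3, Pow(Mul(Pow(Add(-6, -140), -1), Add(-12, Mul(-140, Add(-6, -140)))), Rational(1, 2))), Pow(Mul(2, 2013), -1)) = Mul(Add(-3, Pow(Mul(Pow(-146, -1), Add(-12, Mul(-140, -146))), Rational(1, 2))), Pow(4026, -1)) = Mul(Add(-3, Pow(Mul(Rational(-1, 146), Add(-12, 20440)), Rational(1, 2))), Rational(1, 4026)) = Mul(Add(-3, Pow(Mul(Rational(-1, 146), 20428), Rational(1, 2))), Rational(1, 4026)) = Mul(Add(-3, Pow(Rational(-10214, 73), Rational(1, 2))), Rational(1, 4026)) = Mul(Add(-3, Mul(Rational(1, 73), I, Pow(745622, Rational(1, 2)))), Rational(1, 4026)) = Add(Rational(-1, 1342), Mul(Rational(1, 293898), I, Pow(745622, Rational(1, 2))))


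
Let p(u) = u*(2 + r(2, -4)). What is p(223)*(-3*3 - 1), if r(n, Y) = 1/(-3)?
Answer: -11150/3 ≈ -3716.7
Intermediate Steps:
r(n, Y) = -1/3
p(u) = 5*u/3 (p(u) = u*(2 - 1/3) = u*(5/3) = 5*u/3)
p(223)*(-3*3 - 1) = ((5/3)*223)*(-3*3 - 1) = 1115*(-9 - 1)/3 = (1115/3)*(-10) = -11150/3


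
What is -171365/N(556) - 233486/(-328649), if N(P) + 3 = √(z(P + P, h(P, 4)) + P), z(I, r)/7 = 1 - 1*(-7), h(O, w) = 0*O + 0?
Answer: -56272005199/66058449 - 342730*√17/201 ≈ -7882.3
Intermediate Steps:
h(O, w) = 0 (h(O, w) = 0 + 0 = 0)
z(I, r) = 56 (z(I, r) = 7*(1 - 1*(-7)) = 7*(1 + 7) = 7*8 = 56)
N(P) = -3 + √(56 + P)
-171365/N(556) - 233486/(-328649) = -171365/(-3 + √(56 + 556)) - 233486/(-328649) = -171365/(-3 + √612) - 233486*(-1/328649) = -171365/(-3 + 6*√17) + 233486/328649 = 233486/328649 - 171365/(-3 + 6*√17)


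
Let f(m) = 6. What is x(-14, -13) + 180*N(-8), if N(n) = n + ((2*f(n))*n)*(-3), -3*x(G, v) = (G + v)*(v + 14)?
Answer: 50409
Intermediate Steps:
x(G, v) = -(14 + v)*(G + v)/3 (x(G, v) = -(G + v)*(v + 14)/3 = -(G + v)*(14 + v)/3 = -(14 + v)*(G + v)/3)
N(n) = -35*n (N(n) = n + ((2*6)*n)*(-3) = n + (12*n)*(-3) = n - 36*n = -35*n)
x(-14, -13) + 180*N(-8) = (-14/3*(-14) - 14/3*(-13) - ⅓*(-13)² - ⅓*(-14)*(-13)) + 180*(-35*(-8)) = (196/3 + 182/3 - ⅓*169 - 182/3) + 180*280 = (196/3 + 182/3 - 169/3 - 182/3) + 50400 = 9 + 50400 = 50409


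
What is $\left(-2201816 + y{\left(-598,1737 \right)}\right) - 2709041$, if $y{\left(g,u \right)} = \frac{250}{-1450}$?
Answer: $- \frac{142414858}{29} \approx -4.9109 \cdot 10^{6}$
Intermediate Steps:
$y{\left(g,u \right)} = - \frac{5}{29}$ ($y{\left(g,u \right)} = 250 \left(- \frac{1}{1450}\right) = - \frac{5}{29}$)
$\left(-2201816 + y{\left(-598,1737 \right)}\right) - 2709041 = \left(-2201816 - \frac{5}{29}\right) - 2709041 = - \frac{63852669}{29} - 2709041 = - \frac{142414858}{29}$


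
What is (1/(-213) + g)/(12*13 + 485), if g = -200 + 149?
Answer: -10864/136533 ≈ -0.079571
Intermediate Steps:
g = -51
(1/(-213) + g)/(12*13 + 485) = (1/(-213) - 51)/(12*13 + 485) = (-1/213 - 51)/(156 + 485) = -10864/213/641 = -10864/213*1/641 = -10864/136533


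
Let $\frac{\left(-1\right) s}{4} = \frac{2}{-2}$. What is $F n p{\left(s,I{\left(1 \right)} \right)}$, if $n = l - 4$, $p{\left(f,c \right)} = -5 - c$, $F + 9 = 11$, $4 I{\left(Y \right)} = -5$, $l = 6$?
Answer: $-15$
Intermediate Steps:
$I{\left(Y \right)} = - \frac{5}{4}$ ($I{\left(Y \right)} = \frac{1}{4} \left(-5\right) = - \frac{5}{4}$)
$s = 4$ ($s = - 4 \frac{2}{-2} = - 4 \cdot 2 \left(- \frac{1}{2}\right) = \left(-4\right) \left(-1\right) = 4$)
$F = 2$ ($F = -9 + 11 = 2$)
$n = 2$ ($n = 6 - 4 = 2$)
$F n p{\left(s,I{\left(1 \right)} \right)} = 2 \cdot 2 \left(-5 - - \frac{5}{4}\right) = 4 \left(-5 + \frac{5}{4}\right) = 4 \left(- \frac{15}{4}\right) = -15$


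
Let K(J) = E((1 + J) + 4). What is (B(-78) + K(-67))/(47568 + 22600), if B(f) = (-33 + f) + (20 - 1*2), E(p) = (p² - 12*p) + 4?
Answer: 4499/70168 ≈ 0.064118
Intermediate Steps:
E(p) = 4 + p² - 12*p
B(f) = -15 + f (B(f) = (-33 + f) + (20 - 2) = (-33 + f) + 18 = -15 + f)
K(J) = -56 + (5 + J)² - 12*J (K(J) = 4 + ((1 + J) + 4)² - 12*((1 + J) + 4) = 4 + (5 + J)² - 12*(5 + J) = 4 + (5 + J)² + (-60 - 12*J) = -56 + (5 + J)² - 12*J)
(B(-78) + K(-67))/(47568 + 22600) = ((-15 - 78) + (-31 + (-67)² - 2*(-67)))/(47568 + 22600) = (-93 + (-31 + 4489 + 134))/70168 = (-93 + 4592)*(1/70168) = 4499*(1/70168) = 4499/70168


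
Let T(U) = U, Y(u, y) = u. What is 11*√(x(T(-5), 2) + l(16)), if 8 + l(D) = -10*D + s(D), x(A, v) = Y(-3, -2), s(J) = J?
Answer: 11*I*√155 ≈ 136.95*I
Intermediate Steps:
x(A, v) = -3
l(D) = -8 - 9*D (l(D) = -8 + (-10*D + D) = -8 - 9*D)
11*√(x(T(-5), 2) + l(16)) = 11*√(-3 + (-8 - 9*16)) = 11*√(-3 + (-8 - 144)) = 11*√(-3 - 152) = 11*√(-155) = 11*(I*√155) = 11*I*√155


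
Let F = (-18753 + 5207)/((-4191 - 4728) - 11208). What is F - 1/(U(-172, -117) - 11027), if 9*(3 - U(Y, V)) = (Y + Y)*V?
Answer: 209928943/311887992 ≈ 0.67309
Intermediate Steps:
F = 13546/20127 (F = -13546/(-8919 - 11208) = -13546/(-20127) = -13546*(-1/20127) = 13546/20127 ≈ 0.67303)
U(Y, V) = 3 - 2*V*Y/9 (U(Y, V) = 3 - (Y + Y)*V/9 = 3 - 2*Y*V/9 = 3 - 2*V*Y/9)
F - 1/(U(-172, -117) - 11027) = 13546/20127 - 1/((3 - 2/9*(-117)*(-172)) - 11027) = 13546/20127 - 1/((3 - 4472) - 11027) = 13546/20127 - 1/(-4469 - 11027) = 13546/20127 - 1/(-15496) = 13546/20127 - 1*(-1/15496) = 13546/20127 + 1/15496 = 209928943/311887992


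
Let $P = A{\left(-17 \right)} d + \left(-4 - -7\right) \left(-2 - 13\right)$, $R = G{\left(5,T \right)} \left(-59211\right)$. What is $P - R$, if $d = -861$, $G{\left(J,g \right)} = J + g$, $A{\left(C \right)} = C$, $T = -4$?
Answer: $73803$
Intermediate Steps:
$R = -59211$ ($R = \left(5 - 4\right) \left(-59211\right) = 1 \left(-59211\right) = -59211$)
$P = 14592$ ($P = \left(-17\right) \left(-861\right) + \left(-4 - -7\right) \left(-2 - 13\right) = 14637 + \left(-4 + 7\right) \left(-15\right) = 14637 + 3 \left(-15\right) = 14637 - 45 = 14592$)
$P - R = 14592 - -59211 = 14592 + 59211 = 73803$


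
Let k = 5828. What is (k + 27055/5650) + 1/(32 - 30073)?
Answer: 198001761961/33946330 ≈ 5832.8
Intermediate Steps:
(k + 27055/5650) + 1/(32 - 30073) = (5828 + 27055/5650) + 1/(32 - 30073) = (5828 + 27055*(1/5650)) + 1/(-30041) = (5828 + 5411/1130) - 1/30041 = 6591051/1130 - 1/30041 = 198001761961/33946330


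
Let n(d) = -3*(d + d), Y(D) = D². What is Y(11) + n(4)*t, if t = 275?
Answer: -6479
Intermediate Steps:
n(d) = -6*d
Y(11) + n(4)*t = 11² - 6*4*275 = 121 - 24*275 = 121 - 6600 = -6479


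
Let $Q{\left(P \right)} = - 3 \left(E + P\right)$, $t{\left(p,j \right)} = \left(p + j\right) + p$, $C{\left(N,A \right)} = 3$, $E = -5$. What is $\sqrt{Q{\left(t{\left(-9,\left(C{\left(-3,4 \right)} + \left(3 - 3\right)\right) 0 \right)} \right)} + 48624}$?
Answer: $\sqrt{48693} \approx 220.66$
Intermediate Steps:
$t{\left(p,j \right)} = j + 2 p$ ($t{\left(p,j \right)} = \left(j + p\right) + p = j + 2 p$)
$Q{\left(P \right)} = 15 - 3 P$ ($Q{\left(P \right)} = - 3 \left(-5 + P\right) = 15 - 3 P$)
$\sqrt{Q{\left(t{\left(-9,\left(C{\left(-3,4 \right)} + \left(3 - 3\right)\right) 0 \right)} \right)} + 48624} = \sqrt{\left(15 - 3 \left(\left(3 + \left(3 - 3\right)\right) 0 + 2 \left(-9\right)\right)\right) + 48624} = \sqrt{\left(15 - 3 \left(\left(3 + 0\right) 0 - 18\right)\right) + 48624} = \sqrt{\left(15 - 3 \left(3 \cdot 0 - 18\right)\right) + 48624} = \sqrt{\left(15 - 3 \left(0 - 18\right)\right) + 48624} = \sqrt{\left(15 - -54\right) + 48624} = \sqrt{\left(15 + 54\right) + 48624} = \sqrt{69 + 48624} = \sqrt{48693}$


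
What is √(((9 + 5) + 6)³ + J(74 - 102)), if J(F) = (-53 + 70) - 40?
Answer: √7977 ≈ 89.314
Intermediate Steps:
J(F) = -23 (J(F) = 17 - 40 = -23)
√(((9 + 5) + 6)³ + J(74 - 102)) = √(((9 + 5) + 6)³ - 23) = √((14 + 6)³ - 23) = √(20³ - 23) = √(8000 - 23) = √7977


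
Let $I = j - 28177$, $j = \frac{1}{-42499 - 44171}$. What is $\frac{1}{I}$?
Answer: $- \frac{86670}{2442100591} \approx -3.549 \cdot 10^{-5}$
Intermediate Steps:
$j = - \frac{1}{86670}$ ($j = \frac{1}{-86670} = - \frac{1}{86670} \approx -1.1538 \cdot 10^{-5}$)
$I = - \frac{2442100591}{86670}$ ($I = - \frac{1}{86670} - 28177 = - \frac{2442100591}{86670} \approx -28177.0$)
$\frac{1}{I} = \frac{1}{- \frac{2442100591}{86670}} = - \frac{86670}{2442100591}$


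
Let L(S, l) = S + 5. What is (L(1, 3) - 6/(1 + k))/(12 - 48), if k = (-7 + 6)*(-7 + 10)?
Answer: -¼ ≈ -0.25000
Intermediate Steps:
L(S, l) = 5 + S
k = -3 (k = -1*3 = -3)
(L(1, 3) - 6/(1 + k))/(12 - 48) = ((5 + 1) - 6/(1 - 3))/(12 - 48) = (6 - 6/(-2))/(-36) = -(6 - 6*(-½))/36 = -(6 + 3)/36 = -1/36*9 = -¼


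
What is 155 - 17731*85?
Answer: -1506980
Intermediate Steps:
155 - 17731*85 = 155 - 1043*1445 = 155 - 1507135 = -1506980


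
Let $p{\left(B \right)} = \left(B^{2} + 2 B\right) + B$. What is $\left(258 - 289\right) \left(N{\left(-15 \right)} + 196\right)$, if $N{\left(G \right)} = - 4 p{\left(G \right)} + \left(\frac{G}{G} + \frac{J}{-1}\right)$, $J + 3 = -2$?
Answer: $16058$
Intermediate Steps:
$J = -5$ ($J = -3 - 2 = -5$)
$p{\left(B \right)} = B^{2} + 3 B$
$N{\left(G \right)} = 6 - 4 G \left(3 + G\right)$ ($N{\left(G \right)} = - 4 G \left(3 + G\right) + \left(\frac{G}{G} - \frac{5}{-1}\right) = - 4 G \left(3 + G\right) + \left(1 - -5\right) = - 4 G \left(3 + G\right) + \left(1 + 5\right) = - 4 G \left(3 + G\right) + 6 = 6 - 4 G \left(3 + G\right)$)
$\left(258 - 289\right) \left(N{\left(-15 \right)} + 196\right) = \left(258 - 289\right) \left(\left(6 - - 60 \left(3 - 15\right)\right) + 196\right) = - 31 \left(\left(6 - \left(-60\right) \left(-12\right)\right) + 196\right) = - 31 \left(\left(6 - 720\right) + 196\right) = - 31 \left(-714 + 196\right) = \left(-31\right) \left(-518\right) = 16058$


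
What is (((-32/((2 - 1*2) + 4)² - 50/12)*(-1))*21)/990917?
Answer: 259/1981834 ≈ 0.00013069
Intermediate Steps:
(((-32/((2 - 1*2) + 4)² - 50/12)*(-1))*21)/990917 = (((-32/((2 - 2) + 4)² - 50*1/12)*(-1))*21)*(1/990917) = (((-32/(0 + 4)² - 25/6)*(-1))*21)*(1/990917) = (((-32/(4²) - 25/6)*(-1))*21)*(1/990917) = (((-32/16 - 25/6)*(-1))*21)*(1/990917) = (((-32*1/16 - 25/6)*(-1))*21)*(1/990917) = (((-2 - 25/6)*(-1))*21)*(1/990917) = (-37/6*(-1)*21)*(1/990917) = ((37/6)*21)*(1/990917) = (259/2)*(1/990917) = 259/1981834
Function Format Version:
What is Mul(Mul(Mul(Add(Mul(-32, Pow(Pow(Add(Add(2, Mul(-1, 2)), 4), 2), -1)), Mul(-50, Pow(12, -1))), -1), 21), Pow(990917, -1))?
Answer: Rational(259, 1981834) ≈ 0.00013069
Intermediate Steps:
Mul(Mul(Mul(Add(Mul(-32, Pow(Pow(Add(Add(2, Mul(-1, 2)), 4), 2), -1)), Mul(-50, Pow(12, -1))), -1), 21), Pow(990917, -1)) = Mul(Mul(Mul(Add(Mul(-32, Pow(Pow(Add(Add(2, -2), 4), 2), -1)), Mul(-50, Rational(1, 12))), -1), 21), Rational(1, 990917)) = Mul(Mul(Mul(Add(Mul(-32, Pow(Pow(Add(0, 4), 2), -1)), Rational(-25, 6)), -1), 21), Rational(1, 990917)) = Mul(Mul(Mul(Add(Mul(-32, Pow(Pow(4, 2), -1)), Rational(-25, 6)), -1), 21), Rational(1, 990917)) = Mul(Mul(Mul(Add(Mul(-32, Pow(16, -1)), Rational(-25, 6)), -1), 21), Rational(1, 990917)) = Mul(Mul(Mul(Add(Mul(-32, Rational(1, 16)), Rational(-25, 6)), -1), 21), Rational(1, 990917)) = Mul(Mul(Mul(Add(-2, Rational(-25, 6)), -1), 21), Rational(1, 990917)) = Mul(Mul(Mul(Rational(-37, 6), -1), 21), Rational(1, 990917)) = Mul(Mul(Rational(37, 6), 21), Rational(1, 990917)) = Mul(Rational(259, 2), Rational(1, 990917)) = Rational(259, 1981834)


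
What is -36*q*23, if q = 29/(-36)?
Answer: 667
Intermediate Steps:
q = -29/36 (q = 29*(-1/36) = -29/36 ≈ -0.80556)
-36*q*23 = -36*(-29/36)*23 = 29*23 = 667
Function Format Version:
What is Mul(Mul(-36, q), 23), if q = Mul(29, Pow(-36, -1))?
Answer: 667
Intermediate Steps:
q = Rational(-29, 36) (q = Mul(29, Rational(-1, 36)) = Rational(-29, 36) ≈ -0.80556)
Mul(Mul(-36, q), 23) = Mul(Mul(-36, Rational(-29, 36)), 23) = Mul(29, 23) = 667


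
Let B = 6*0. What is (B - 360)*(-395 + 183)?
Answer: 76320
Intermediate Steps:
B = 0
(B - 360)*(-395 + 183) = (0 - 360)*(-395 + 183) = -360*(-212) = 76320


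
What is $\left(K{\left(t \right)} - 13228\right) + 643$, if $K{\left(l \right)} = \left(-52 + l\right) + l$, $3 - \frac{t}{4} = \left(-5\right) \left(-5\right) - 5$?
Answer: $-12773$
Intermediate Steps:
$t = -68$ ($t = 12 - 4 \left(\left(-5\right) \left(-5\right) - 5\right) = 12 - 4 \left(25 - 5\right) = 12 - 80 = -68$)
$K{\left(l \right)} = -52 + 2 l$
$\left(K{\left(t \right)} - 13228\right) + 643 = \left(\left(-52 + 2 \left(-68\right)\right) - 13228\right) + 643 = \left(\left(-52 - 136\right) - 13228\right) + 643 = \left(-188 - 13228\right) + 643 = -13416 + 643 = -12773$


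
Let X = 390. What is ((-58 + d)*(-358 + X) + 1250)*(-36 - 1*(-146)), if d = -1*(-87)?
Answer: 239580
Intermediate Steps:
d = 87
((-58 + d)*(-358 + X) + 1250)*(-36 - 1*(-146)) = ((-58 + 87)*(-358 + 390) + 1250)*(-36 - 1*(-146)) = (29*32 + 1250)*(-36 + 146) = (928 + 1250)*110 = 2178*110 = 239580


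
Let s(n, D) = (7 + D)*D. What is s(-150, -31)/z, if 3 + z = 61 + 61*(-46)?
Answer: -62/229 ≈ -0.27074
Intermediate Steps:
s(n, D) = D*(7 + D)
z = -2748 (z = -3 + (61 + 61*(-46)) = -3 + (61 - 2806) = -3 - 2745 = -2748)
s(-150, -31)/z = -31*(7 - 31)/(-2748) = -31*(-24)*(-1/2748) = 744*(-1/2748) = -62/229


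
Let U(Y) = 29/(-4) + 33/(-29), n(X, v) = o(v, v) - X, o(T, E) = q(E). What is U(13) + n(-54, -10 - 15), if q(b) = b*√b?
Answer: 5291/116 - 125*I ≈ 45.612 - 125.0*I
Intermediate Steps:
q(b) = b^(3/2)
o(T, E) = E^(3/2)
n(X, v) = v^(3/2) - X
U(Y) = -973/116 (U(Y) = 29*(-¼) + 33*(-1/29) = -29/4 - 33/29 = -973/116)
U(13) + n(-54, -10 - 15) = -973/116 + ((-10 - 15)^(3/2) - 1*(-54)) = -973/116 + ((-25)^(3/2) + 54) = -973/116 + (-125*I + 54) = -973/116 + (54 - 125*I) = 5291/116 - 125*I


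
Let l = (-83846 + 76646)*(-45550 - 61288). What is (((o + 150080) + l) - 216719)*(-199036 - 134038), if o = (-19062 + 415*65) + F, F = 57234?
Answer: -256211215139992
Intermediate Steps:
l = 769233600 (l = -7200*(-106838) = 769233600)
o = 65147 (o = (-19062 + 415*65) + 57234 = (-19062 + 26975) + 57234 = 7913 + 57234 = 65147)
(((o + 150080) + l) - 216719)*(-199036 - 134038) = (((65147 + 150080) + 769233600) - 216719)*(-199036 - 134038) = ((215227 + 769233600) - 216719)*(-333074) = (769448827 - 216719)*(-333074) = 769232108*(-333074) = -256211215139992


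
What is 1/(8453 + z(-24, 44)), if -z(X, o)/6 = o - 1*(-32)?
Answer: 1/7997 ≈ 0.00012505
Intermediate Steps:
z(X, o) = -192 - 6*o (z(X, o) = -6*(o - 1*(-32)) = -6*(o + 32) = -6*(32 + o) = -192 - 6*o)
1/(8453 + z(-24, 44)) = 1/(8453 + (-192 - 6*44)) = 1/(8453 + (-192 - 264)) = 1/(8453 - 456) = 1/7997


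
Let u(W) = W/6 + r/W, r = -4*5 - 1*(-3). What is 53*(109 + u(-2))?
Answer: 37259/6 ≈ 6209.8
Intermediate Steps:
r = -17 (r = -20 + 3 = -17)
u(W) = -17/W + W/6 (u(W) = W/6 - 17/W = -17/W + W/6)
53*(109 + u(-2)) = 53*(109 + (-17/(-2) + (⅙)*(-2))) = 53*(109 + (-17*(-½) - ⅓)) = 53*(109 + (17/2 - ⅓)) = 53*(109 + 49/6) = 53*(703/6) = 37259/6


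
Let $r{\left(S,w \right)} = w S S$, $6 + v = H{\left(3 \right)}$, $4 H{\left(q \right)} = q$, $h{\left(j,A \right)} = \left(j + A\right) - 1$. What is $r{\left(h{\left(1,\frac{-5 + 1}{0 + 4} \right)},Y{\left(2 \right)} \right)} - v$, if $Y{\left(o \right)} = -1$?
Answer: $\frac{17}{4} \approx 4.25$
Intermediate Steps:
$h{\left(j,A \right)} = -1 + A + j$ ($h{\left(j,A \right)} = \left(A + j\right) - 1 = -1 + A + j$)
$H{\left(q \right)} = \frac{q}{4}$
$v = - \frac{21}{4}$ ($v = -6 + \frac{1}{4} \cdot 3 = -6 + \frac{3}{4} = - \frac{21}{4} \approx -5.25$)
$r{\left(S,w \right)} = w S^{2}$ ($r{\left(S,w \right)} = S w S = w S^{2}$)
$r{\left(h{\left(1,\frac{-5 + 1}{0 + 4} \right)},Y{\left(2 \right)} \right)} - v = - \left(-1 + \frac{-5 + 1}{0 + 4} + 1\right)^{2} - - \frac{21}{4} = - \left(-1 - \frac{4}{4} + 1\right)^{2} + \frac{21}{4} = - \left(-1 - 1 + 1\right)^{2} + \frac{21}{4} = - \left(-1\right)^{2} + \frac{21}{4} = \left(-1\right) 1 + \frac{21}{4} = -1 + \frac{21}{4} = \frac{17}{4}$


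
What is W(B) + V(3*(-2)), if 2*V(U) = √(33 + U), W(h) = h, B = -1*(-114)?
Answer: 114 + 3*√3/2 ≈ 116.60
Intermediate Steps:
B = 114
V(U) = √(33 + U)/2
W(B) + V(3*(-2)) = 114 + √(33 + 3*(-2))/2 = 114 + √(33 - 6)/2 = 114 + √27/2 = 114 + (3*√3)/2 = 114 + 3*√3/2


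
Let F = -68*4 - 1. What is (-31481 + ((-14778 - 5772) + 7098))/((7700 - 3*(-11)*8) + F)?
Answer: -44933/7691 ≈ -5.8423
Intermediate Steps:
F = -273 (F = -272 - 1 = -273)
(-31481 + ((-14778 - 5772) + 7098))/((7700 - 3*(-11)*8) + F) = (-31481 + ((-14778 - 5772) + 7098))/((7700 - 3*(-11)*8) - 273) = (-31481 + (-20550 + 7098))/((7700 + 33*8) - 273) = (-31481 - 13452)/((7700 + 264) - 273) = -44933/(7964 - 273) = -44933/7691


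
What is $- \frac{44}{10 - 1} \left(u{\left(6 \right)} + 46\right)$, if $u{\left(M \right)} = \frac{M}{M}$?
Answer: $- \frac{2068}{9} \approx -229.78$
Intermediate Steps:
$u{\left(M \right)} = 1$
$- \frac{44}{10 - 1} \left(u{\left(6 \right)} + 46\right) = - \frac{44}{10 - 1} \left(1 + 46\right) = - \frac{44}{10 - 1} \cdot 47 = - \frac{44}{9} \cdot 47 = \left(-44\right) \frac{1}{9} \cdot 47 = \left(- \frac{44}{9}\right) 47 = - \frac{2068}{9}$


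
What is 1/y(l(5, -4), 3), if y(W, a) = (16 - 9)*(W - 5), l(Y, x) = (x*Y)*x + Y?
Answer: 1/560 ≈ 0.0017857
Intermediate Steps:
l(Y, x) = Y + Y*x² (l(Y, x) = (Y*x)*x + Y = Y*x² + Y = Y + Y*x²)
y(W, a) = -35 + 7*W (y(W, a) = 7*(-5 + W) = -35 + 7*W)
1/y(l(5, -4), 3) = 1/(-35 + 7*(5*(1 + (-4)²))) = 1/(-35 + 7*(5*(1 + 16))) = 1/(-35 + 7*(5*17)) = 1/(-35 + 7*85) = 1/(-35 + 595) = 1/560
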